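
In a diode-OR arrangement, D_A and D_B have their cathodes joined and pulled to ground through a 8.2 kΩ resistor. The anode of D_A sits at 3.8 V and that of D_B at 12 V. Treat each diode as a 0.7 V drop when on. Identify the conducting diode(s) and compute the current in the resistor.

Only D_B conducts; I_R ≈ 1.4 mA

Assume both conduct. Then node N would need to be at both 3.8−0.7 = 3.1 V and 12−0.7 = 11.3 V, which is impossible.
Assume only D_B conducts: V_N = 12 − 0.7 = 11.3 V, so I_R = 11.3/8.2 = 1.38 mA.
Check D_A: its anode-to-cathode voltage is 3.8 − 11.3 = -7.5 V < 0.7 V, so it is off. The assumption is consistent.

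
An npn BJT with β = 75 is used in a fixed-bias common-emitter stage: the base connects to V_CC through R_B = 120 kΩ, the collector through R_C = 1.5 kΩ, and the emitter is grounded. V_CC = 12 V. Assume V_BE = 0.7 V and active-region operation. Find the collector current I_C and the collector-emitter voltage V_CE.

I_C ≈ 7.1 mA, V_CE ≈ 1.4 V

Base loop: V_CC = I_B·R_B + V_BE, so I_B = (12 − 0.7)/120 kΩ = 0.0942 mA.
In the active region I_C = β·I_B = 75 × 0.0942 = 7.06 mA.
Collector loop: V_CE = V_CC − I_C·R_C = 12 − 7.06×1.5 = 1.41 V.
Since V_CE = 1.41 V > V_CE(sat) ≈ 0.2 V, the transistor is in the active region as assumed.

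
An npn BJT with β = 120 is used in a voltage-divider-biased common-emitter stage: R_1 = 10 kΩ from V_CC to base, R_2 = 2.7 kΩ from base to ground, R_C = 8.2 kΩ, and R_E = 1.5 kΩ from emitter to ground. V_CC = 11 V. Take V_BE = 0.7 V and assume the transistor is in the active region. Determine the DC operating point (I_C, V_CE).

I_C ≈ 1.1 mA, V_CE ≈ 0.6 V

Thevenize the base divider: V_Th = V_CC·R_2/(R_1+R_2) = 11×2.7/12.7 = 2.34 V, R_Th = R_1‖R_2 = 2.13 kΩ.
Base-emitter loop: V_Th = I_B·R_Th + V_BE + (β+1)I_B·R_E, so I_B = (2.34 − 0.7) / (2.13 + 121×1.5) = 0.00892 mA.
I_C = β·I_B = 120×0.00892 = 1.07 mA, and I_E = (β+1)I_B = 1.08 mA.
V_CE = V_CC − I_C·R_C − I_E·R_E = 11 − 1.07×8.2 − 1.08×1.5 = 0.6 V.
V_CE = 0.6 V > 0.2 V confirms active-region operation.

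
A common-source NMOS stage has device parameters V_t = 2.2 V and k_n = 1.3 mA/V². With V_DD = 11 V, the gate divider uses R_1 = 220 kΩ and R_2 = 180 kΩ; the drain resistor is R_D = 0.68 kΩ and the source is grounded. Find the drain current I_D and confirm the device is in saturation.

I_D ≈ 4.9 mA

V_G = V_DD·R_2/(R_1+R_2) = 11×180/400 = 4.95 V. With the source grounded, V_GS = V_G = 4.95 V.
Assume saturation: I_D = (k_n/2)(V_GS − V_t)² = (1.3/2)×(4.95 − 2.2)² = 0.65×2.75² = 4.92 mA.
V_DS = V_DD − I_D·R_D = 11 − 4.92×0.68 = 7.66 V.
Saturation requires V_DS ≥ V_GS − V_t = 2.75 V; 7.66 ≥ 2.75 ✓.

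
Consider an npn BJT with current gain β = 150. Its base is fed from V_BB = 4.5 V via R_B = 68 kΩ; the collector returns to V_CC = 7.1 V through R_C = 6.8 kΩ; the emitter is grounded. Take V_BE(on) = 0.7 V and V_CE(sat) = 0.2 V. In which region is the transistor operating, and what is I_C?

saturation; I_C ≈ 1 mA

Assume active: I_B = (4.5 − 0.7)/68 = 0.0559 mA, giving I_C = β·I_B = 8.38 mA.
But then V_CE = 7.1 − 8.38×6.8 = -49.9 V < V_CE(sat) = 0.2 V — impossible in the active region.
So the transistor is saturated. With V_CE = 0.2 V, I_C = (V_CC − 0.2)/R_C = 6.9/6.8 = 1.01 mA.
Check: β·I_B = 8.38 mA > I_C = 1.01 mA, confirming saturation.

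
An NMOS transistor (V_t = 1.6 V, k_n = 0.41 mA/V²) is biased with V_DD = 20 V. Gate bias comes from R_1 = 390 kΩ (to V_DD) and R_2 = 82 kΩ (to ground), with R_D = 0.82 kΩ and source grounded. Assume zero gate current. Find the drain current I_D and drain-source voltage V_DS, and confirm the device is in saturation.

I_D ≈ 0.72 mA, V_DS ≈ 19 V

V_G = V_DD·R_2/(R_1+R_2) = 20×82/472 = 3.47 V. With the source grounded, V_GS = V_G = 3.47 V.
Assume saturation: I_D = (k_n/2)(V_GS − V_t)² = (0.41/2)×(3.47 − 1.6)² = 0.205×1.87² = 0.72 mA.
V_DS = V_DD − I_D·R_D = 20 − 0.72×0.82 = 19.4 V.
Saturation requires V_DS ≥ V_GS − V_t = 1.87 V; 19.4 ≥ 1.87 ✓.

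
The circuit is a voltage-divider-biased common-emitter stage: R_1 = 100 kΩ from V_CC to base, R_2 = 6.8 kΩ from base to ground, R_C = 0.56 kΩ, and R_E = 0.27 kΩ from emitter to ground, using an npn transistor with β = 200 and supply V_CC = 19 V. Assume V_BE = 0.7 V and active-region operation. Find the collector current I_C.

I_C ≈ 1.7 mA

Thevenize the base divider: V_Th = V_CC·R_2/(R_1+R_2) = 19×6.8/107 = 1.21 V, R_Th = R_1‖R_2 = 6.37 kΩ.
Base-emitter loop: V_Th = I_B·R_Th + V_BE + (β+1)I_B·R_E, so I_B = (1.21 − 0.7) / (6.37 + 201×0.27) = 0.00841 mA.
I_C = β·I_B = 200×0.00841 = 1.68 mA, and I_E = (β+1)I_B = 1.69 mA.
V_CE = V_CC − I_C·R_C − I_E·R_E = 19 − 1.68×0.56 − 1.69×0.27 = 17.6 V.
V_CE = 17.6 V > 0.2 V confirms active-region operation.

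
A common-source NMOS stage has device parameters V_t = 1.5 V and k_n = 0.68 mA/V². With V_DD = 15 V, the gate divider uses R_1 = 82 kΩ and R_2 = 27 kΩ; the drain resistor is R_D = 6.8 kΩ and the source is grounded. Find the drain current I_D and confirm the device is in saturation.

V_G = V_DD·R_2/(R_1+R_2) = 15×27/109 = 3.72 V. With the source grounded, V_GS = V_G = 3.72 V.
Assume saturation: I_D = (k_n/2)(V_GS − V_t)² = (0.68/2)×(3.72 − 1.5)² = 0.34×2.22² = 1.67 mA.
V_DS = V_DD − I_D·R_D = 15 − 1.67×6.8 = 3.65 V.
Saturation requires V_DS ≥ V_GS − V_t = 2.22 V; 3.65 ≥ 2.22 ✓.

I_D ≈ 1.7 mA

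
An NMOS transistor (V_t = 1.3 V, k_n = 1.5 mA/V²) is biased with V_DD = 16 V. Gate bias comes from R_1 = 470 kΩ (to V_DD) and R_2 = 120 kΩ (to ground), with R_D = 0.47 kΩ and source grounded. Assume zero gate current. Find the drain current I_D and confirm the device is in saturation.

I_D ≈ 2.9 mA

V_G = V_DD·R_2/(R_1+R_2) = 16×120/590 = 3.25 V. With the source grounded, V_GS = V_G = 3.25 V.
Assume saturation: I_D = (k_n/2)(V_GS − V_t)² = (1.5/2)×(3.25 − 1.3)² = 0.75×1.95² = 2.86 mA.
V_DS = V_DD − I_D·R_D = 16 − 2.86×0.47 = 14.7 V.
Saturation requires V_DS ≥ V_GS − V_t = 1.95 V; 14.7 ≥ 1.95 ✓.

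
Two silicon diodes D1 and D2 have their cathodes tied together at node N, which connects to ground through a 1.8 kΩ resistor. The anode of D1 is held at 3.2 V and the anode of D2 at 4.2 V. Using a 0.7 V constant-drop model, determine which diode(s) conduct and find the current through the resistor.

Only D2 conducts; I_R ≈ 1.9 mA

Assume both conduct. Then node N would need to be at both 3.2−0.7 = 2.5 V and 4.2−0.7 = 3.5 V, which is impossible.
Assume only D2 conducts: V_N = 4.2 − 0.7 = 3.5 V, so I_R = 3.5/1.8 = 1.94 mA.
Check D1: its anode-to-cathode voltage is 3.2 − 3.5 = -0.3 V < 0.7 V, so it is off. The assumption is consistent.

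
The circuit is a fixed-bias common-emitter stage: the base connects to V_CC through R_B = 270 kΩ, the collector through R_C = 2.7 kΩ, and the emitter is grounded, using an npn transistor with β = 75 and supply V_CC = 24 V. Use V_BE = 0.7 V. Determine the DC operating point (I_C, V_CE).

Base loop: V_CC = I_B·R_B + V_BE, so I_B = (24 − 0.7)/270 kΩ = 0.0863 mA.
In the active region I_C = β·I_B = 75 × 0.0863 = 6.47 mA.
Collector loop: V_CE = V_CC − I_C·R_C = 24 − 6.47×2.7 = 6.52 V.
Since V_CE = 6.52 V > V_CE(sat) ≈ 0.2 V, the transistor is in the active region as assumed.

I_C ≈ 6.5 mA, V_CE ≈ 6.5 V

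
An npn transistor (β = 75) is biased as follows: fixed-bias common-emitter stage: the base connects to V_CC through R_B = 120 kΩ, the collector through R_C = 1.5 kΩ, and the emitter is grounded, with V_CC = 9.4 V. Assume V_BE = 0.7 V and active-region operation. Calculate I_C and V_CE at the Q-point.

I_C ≈ 5.4 mA, V_CE ≈ 1.2 V

Base loop: V_CC = I_B·R_B + V_BE, so I_B = (9.4 − 0.7)/120 kΩ = 0.0725 mA.
In the active region I_C = β·I_B = 75 × 0.0725 = 5.44 mA.
Collector loop: V_CE = V_CC − I_C·R_C = 9.4 − 5.44×1.5 = 1.24 V.
Since V_CE = 1.24 V > V_CE(sat) ≈ 0.2 V, the transistor is in the active region as assumed.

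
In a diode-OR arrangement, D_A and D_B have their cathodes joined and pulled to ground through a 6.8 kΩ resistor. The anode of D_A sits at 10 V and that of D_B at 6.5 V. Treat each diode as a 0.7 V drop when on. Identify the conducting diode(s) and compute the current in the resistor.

Assume both conduct. Then node N would need to be at both 10−0.7 = 9.3 V and 6.5−0.7 = 5.8 V, which is impossible.
Assume only D_A conducts: V_N = 10 − 0.7 = 9.3 V, so I_R = 9.3/6.8 = 1.37 mA.
Check D_B: its anode-to-cathode voltage is 6.5 − 9.3 = -2.8 V < 0.7 V, so it is off. The assumption is consistent.

Only D_A conducts; I_R ≈ 1.4 mA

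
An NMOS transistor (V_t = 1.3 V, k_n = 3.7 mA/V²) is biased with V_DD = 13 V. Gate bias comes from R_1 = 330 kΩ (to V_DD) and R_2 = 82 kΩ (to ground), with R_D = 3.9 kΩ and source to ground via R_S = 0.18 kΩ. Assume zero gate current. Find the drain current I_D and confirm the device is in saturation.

I_D ≈ 1.7 mA

V_G = V_DD·R_2/(R_1+R_2) = 13×82/412 = 2.59 V.
Assume saturation: I_D = (k_n/2)(V_GS − V_t)² with V_GS = V_G − I_D·R_S = 2.59 − 0.18·I_D.
Substituting gives 0.0599·I_D² − 1.86·I_D + 3.07 = 0, with roots I_D = 1.75 or 29.2 mA.
The root I_D = 29.2 mA gives V_GS = -2.68 V ≤ V_t, so take I_D = 1.75 mA.
Then V_GS = 2.27 V and V_DS = V_DD − I_D(R_D+R_S) = 13 − 1.75×4.08 = 5.86 V.
Saturation requires V_DS ≥ V_GS − V_t = 0.972 V; 5.86 ≥ 0.972 ✓.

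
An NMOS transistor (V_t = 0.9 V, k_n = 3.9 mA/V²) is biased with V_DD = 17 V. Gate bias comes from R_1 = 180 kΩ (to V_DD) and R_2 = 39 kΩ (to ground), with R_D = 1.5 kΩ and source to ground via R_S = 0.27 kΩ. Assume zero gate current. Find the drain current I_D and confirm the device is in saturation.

V_G = V_DD·R_2/(R_1+R_2) = 17×39/219 = 3.03 V.
Assume saturation: I_D = (k_n/2)(V_GS − V_t)² with V_GS = V_G − I_D·R_S = 3.03 − 0.27·I_D.
Substituting gives 0.142·I_D² − 3.24·I_D + 8.83 = 0, with roots I_D = 3.16 or 19.6 mA.
The root I_D = 19.6 mA gives V_GS = -2.27 V ≤ V_t, so take I_D = 3.16 mA.
Then V_GS = 2.17 V and V_DS = V_DD − I_D(R_D+R_S) = 17 − 3.16×1.77 = 11.4 V.
Saturation requires V_DS ≥ V_GS − V_t = 1.27 V; 11.4 ≥ 1.27 ✓.

I_D ≈ 3.2 mA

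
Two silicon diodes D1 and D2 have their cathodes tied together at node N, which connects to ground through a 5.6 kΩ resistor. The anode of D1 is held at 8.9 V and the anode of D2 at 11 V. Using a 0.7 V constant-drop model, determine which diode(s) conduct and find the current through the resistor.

Only D2 conducts; I_R ≈ 1.8 mA

Assume both conduct. Then node N would need to be at both 8.9−0.7 = 8.2 V and 11−0.7 = 10.3 V, which is impossible.
Assume only D2 conducts: V_N = 11 − 0.7 = 10.3 V, so I_R = 10.3/5.6 = 1.84 mA.
Check D1: its anode-to-cathode voltage is 8.9 − 10.3 = -1.4 V < 0.7 V, so it is off. The assumption is consistent.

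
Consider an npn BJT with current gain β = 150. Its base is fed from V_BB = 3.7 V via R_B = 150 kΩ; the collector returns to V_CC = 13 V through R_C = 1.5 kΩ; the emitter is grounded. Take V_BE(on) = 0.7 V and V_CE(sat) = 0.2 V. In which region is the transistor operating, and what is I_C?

Assume active. Base-emitter loop: I_B = (V_BB − V_BE)/R_B = (3.7 − 0.7)/150 = 0.02 mA.
I_C = β·I_B = 150×0.02 = 3 mA.
V_CE = V_CC − I_C·R_C = 13 − 3×1.5 = 8.5 V > V_CE(sat), so the active-region assumption holds.

active; I_C ≈ 3 mA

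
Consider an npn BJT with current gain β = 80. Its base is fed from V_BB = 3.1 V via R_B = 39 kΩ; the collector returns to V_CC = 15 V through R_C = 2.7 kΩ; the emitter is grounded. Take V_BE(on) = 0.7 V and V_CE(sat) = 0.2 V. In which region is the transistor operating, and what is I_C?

Assume active. Base-emitter loop: I_B = (V_BB − V_BE)/R_B = (3.1 − 0.7)/39 = 0.0615 mA.
I_C = β·I_B = 80×0.0615 = 4.92 mA.
V_CE = V_CC − I_C·R_C = 15 − 4.92×2.7 = 1.71 V > V_CE(sat), so the active-region assumption holds.

active; I_C ≈ 4.9 mA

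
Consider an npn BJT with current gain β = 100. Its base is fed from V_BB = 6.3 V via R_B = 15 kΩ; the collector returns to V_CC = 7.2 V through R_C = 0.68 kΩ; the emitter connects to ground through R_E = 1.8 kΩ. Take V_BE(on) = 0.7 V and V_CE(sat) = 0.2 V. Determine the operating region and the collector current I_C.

Assume active: I_B = (6.3 − 0.7)/(15 + 101×1.8) = 0.0285 mA, I_C = β·I_B = 2.85 mA.
Then V_CE = 7.2 − 2.85×0.68 − 2.87×1.8 = 0.0919 V < 0.2 V — the active assumption fails.
Re-solve with V_CE = 0.2 V. KCL at the emitter: V_E/R_E = (V_BB−0.7−V_E)/R_B + (V_CC−0.2−V_E)/R_C, giving V_E = 5.1 V.
I_C = (V_CC − 0.2 − V_E)/R_C = (7 − 5.1)/0.68 = 2.8 mA.
Check: I_B = (5.6 − 5.1)/15 = 0.0335 mA, and β·I_B = 3.35 mA > I_C, confirming saturation.

saturation; I_C ≈ 2.8 mA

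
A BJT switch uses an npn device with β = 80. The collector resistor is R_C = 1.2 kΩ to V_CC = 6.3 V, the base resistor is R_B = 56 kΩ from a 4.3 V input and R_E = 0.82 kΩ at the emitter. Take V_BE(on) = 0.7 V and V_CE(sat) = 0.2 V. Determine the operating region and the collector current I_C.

Assume active. Base-emitter loop: I_B = (V_BB − V_BE)/(R_B + (β+1)R_E) = (4.3 − 0.7)/(56 + 81×0.82) = 0.0294 mA.
I_C = β·I_B = 80×0.0294 = 2.35 mA.
V_CE = V_CC − I_C·R_C − I_E·R_E = 6.3 − 2.35×1.2 − 2.38×0.82 = 1.52 V > V_CE(sat), so the active-region assumption holds.

active; I_C ≈ 2.4 mA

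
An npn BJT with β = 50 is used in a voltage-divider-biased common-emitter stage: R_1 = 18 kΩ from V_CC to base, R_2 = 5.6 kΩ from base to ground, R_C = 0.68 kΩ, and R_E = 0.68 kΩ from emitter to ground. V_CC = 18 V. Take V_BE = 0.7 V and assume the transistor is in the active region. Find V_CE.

Thevenize the base divider: V_Th = V_CC·R_2/(R_1+R_2) = 18×5.6/23.6 = 4.27 V, R_Th = R_1‖R_2 = 4.27 kΩ.
Base-emitter loop: V_Th = I_B·R_Th + V_BE + (β+1)I_B·R_E, so I_B = (4.27 − 0.7) / (4.27 + 51×0.68) = 0.0917 mA.
I_C = β·I_B = 50×0.0917 = 4.58 mA, and I_E = (β+1)I_B = 4.68 mA.
V_CE = V_CC − I_C·R_C − I_E·R_E = 18 − 4.58×0.68 − 4.68×0.68 = 11.7 V.
V_CE = 11.7 V > 0.2 V confirms active-region operation.

V_CE ≈ 12 V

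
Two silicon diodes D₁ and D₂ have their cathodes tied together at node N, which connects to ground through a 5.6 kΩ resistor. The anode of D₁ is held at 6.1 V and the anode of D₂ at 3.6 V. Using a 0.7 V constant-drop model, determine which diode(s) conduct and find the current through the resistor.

Assume both conduct. Then node N would need to be at both 6.1−0.7 = 5.4 V and 3.6−0.7 = 2.9 V, which is impossible.
Assume only D₁ conducts: V_N = 6.1 − 0.7 = 5.4 V, so I_R = 5.4/5.6 = 0.964 mA.
Check D₂: its anode-to-cathode voltage is 3.6 − 5.4 = -1.8 V < 0.7 V, so it is off. The assumption is consistent.

Only D₁ conducts; I_R ≈ 0.96 mA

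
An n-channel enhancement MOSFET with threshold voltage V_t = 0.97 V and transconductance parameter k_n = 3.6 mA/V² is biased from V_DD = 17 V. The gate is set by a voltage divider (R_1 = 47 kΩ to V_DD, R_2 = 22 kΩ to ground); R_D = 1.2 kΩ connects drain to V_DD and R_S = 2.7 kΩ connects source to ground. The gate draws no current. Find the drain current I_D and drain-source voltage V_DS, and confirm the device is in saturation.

I_D ≈ 1.3 mA, V_DS ≈ 12 V

V_G = V_DD·R_2/(R_1+R_2) = 17×22/69 = 5.42 V.
Assume saturation: I_D = (k_n/2)(V_GS − V_t)² with V_GS = V_G − I_D·R_S = 5.42 − 2.7·I_D.
Substituting gives 13.1·I_D² − 44.3·I_D + 35.6 = 0, with roots I_D = 1.33 or 2.04 mA.
The root I_D = 2.04 mA gives V_GS = -0.0953 V ≤ V_t, so take I_D = 1.33 mA.
Then V_GS = 1.83 V and V_DS = V_DD − I_D(R_D+R_S) = 17 − 1.33×3.9 = 11.8 V.
Saturation requires V_DS ≥ V_GS − V_t = 0.86 V; 11.8 ≥ 0.86 ✓.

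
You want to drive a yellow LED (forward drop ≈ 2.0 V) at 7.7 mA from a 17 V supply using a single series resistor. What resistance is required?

The resistor drops V_S − V_D = 17 − 2.0 = 15 V at 7.7 mA.
R = 15 V / 7.7 mA = 1.95 kΩ.

R ≈ 1.9 kΩ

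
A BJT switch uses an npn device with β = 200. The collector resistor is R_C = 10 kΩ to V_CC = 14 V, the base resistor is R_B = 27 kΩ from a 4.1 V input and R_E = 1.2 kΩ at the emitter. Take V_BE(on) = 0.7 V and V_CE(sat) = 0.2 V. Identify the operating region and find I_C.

Assume active: I_B = (4.1 − 0.7)/(27 + 201×1.2) = 0.0127 mA, I_C = β·I_B = 2.54 mA.
Then V_CE = 14 − 2.54×10 − 2.55×1.2 = -14.4 V < 0.2 V — the active assumption fails.
Re-solve with V_CE = 0.2 V. KCL at the emitter: V_E/R_E = (V_BB−0.7−V_E)/R_B + (V_CC−0.2−V_E)/R_C, giving V_E = 1.55 V.
I_C = (V_CC − 0.2 − V_E)/R_C = (13.8 − 1.55)/10 = 1.22 mA.
Check: I_B = (3.4 − 1.55)/27 = 0.0684 mA, and β·I_B = 13.7 mA > I_C, confirming saturation.

saturation; I_C ≈ 1.2 mA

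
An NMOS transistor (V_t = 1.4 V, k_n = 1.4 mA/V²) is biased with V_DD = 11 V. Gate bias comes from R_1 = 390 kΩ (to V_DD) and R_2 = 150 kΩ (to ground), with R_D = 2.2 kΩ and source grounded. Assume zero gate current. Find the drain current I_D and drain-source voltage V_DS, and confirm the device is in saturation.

I_D ≈ 1.9 mA, V_DS ≈ 6.8 V

V_G = V_DD·R_2/(R_1+R_2) = 11×150/540 = 3.06 V. With the source grounded, V_GS = V_G = 3.06 V.
Assume saturation: I_D = (k_n/2)(V_GS − V_t)² = (1.4/2)×(3.06 − 1.4)² = 0.7×1.66² = 1.92 mA.
V_DS = V_DD − I_D·R_D = 11 − 1.92×2.2 = 6.78 V.
Saturation requires V_DS ≥ V_GS − V_t = 1.66 V; 6.78 ≥ 1.66 ✓.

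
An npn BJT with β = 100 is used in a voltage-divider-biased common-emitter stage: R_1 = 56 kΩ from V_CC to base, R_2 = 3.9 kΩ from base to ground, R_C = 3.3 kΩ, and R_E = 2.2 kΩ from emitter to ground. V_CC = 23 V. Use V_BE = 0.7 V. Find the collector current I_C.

I_C ≈ 0.35 mA

Thevenize the base divider: V_Th = V_CC·R_2/(R_1+R_2) = 23×3.9/59.9 = 1.5 V, R_Th = R_1‖R_2 = 3.65 kΩ.
Base-emitter loop: V_Th = I_B·R_Th + V_BE + (β+1)I_B·R_E, so I_B = (1.5 − 0.7) / (3.65 + 101×2.2) = 0.00353 mA.
I_C = β·I_B = 100×0.00353 = 0.353 mA, and I_E = (β+1)I_B = 0.357 mA.
V_CE = V_CC − I_C·R_C − I_E·R_E = 23 − 0.353×3.3 − 0.357×2.2 = 21.1 V.
V_CE = 21.1 V > 0.2 V confirms active-region operation.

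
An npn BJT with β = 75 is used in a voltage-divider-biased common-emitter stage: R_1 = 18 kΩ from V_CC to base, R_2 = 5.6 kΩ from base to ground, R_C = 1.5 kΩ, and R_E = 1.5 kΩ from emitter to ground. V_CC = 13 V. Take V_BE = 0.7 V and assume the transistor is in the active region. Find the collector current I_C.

I_C ≈ 1.5 mA

Thevenize the base divider: V_Th = V_CC·R_2/(R_1+R_2) = 13×5.6/23.6 = 3.08 V, R_Th = R_1‖R_2 = 4.27 kΩ.
Base-emitter loop: V_Th = I_B·R_Th + V_BE + (β+1)I_B·R_E, so I_B = (3.08 − 0.7) / (4.27 + 76×1.5) = 0.0202 mA.
I_C = β·I_B = 75×0.0202 = 1.51 mA, and I_E = (β+1)I_B = 1.53 mA.
V_CE = V_CC − I_C·R_C − I_E·R_E = 13 − 1.51×1.5 − 1.53×1.5 = 8.43 V.
V_CE = 8.43 V > 0.2 V confirms active-region operation.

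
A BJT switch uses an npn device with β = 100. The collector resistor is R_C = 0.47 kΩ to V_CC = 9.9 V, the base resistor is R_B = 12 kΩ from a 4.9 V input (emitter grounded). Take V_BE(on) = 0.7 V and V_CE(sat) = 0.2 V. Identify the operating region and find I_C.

saturation; I_C ≈ 21 mA

Assume active: I_B = (4.9 − 0.7)/12 = 0.35 mA, giving I_C = β·I_B = 35 mA.
But then V_CE = 9.9 − 35×0.47 = -6.55 V < V_CE(sat) = 0.2 V — impossible in the active region.
So the transistor is saturated. With V_CE = 0.2 V, I_C = (V_CC − 0.2)/R_C = 9.7/0.47 = 20.6 mA.
Check: β·I_B = 35 mA > I_C = 20.6 mA, confirming saturation.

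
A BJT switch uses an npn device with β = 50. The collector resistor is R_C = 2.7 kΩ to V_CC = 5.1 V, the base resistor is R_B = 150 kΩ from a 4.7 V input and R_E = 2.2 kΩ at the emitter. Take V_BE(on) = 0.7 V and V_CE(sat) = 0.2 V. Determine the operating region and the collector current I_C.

active; I_C ≈ 0.76 mA

Assume active. Base-emitter loop: I_B = (V_BB − V_BE)/(R_B + (β+1)R_E) = (4.7 − 0.7)/(150 + 51×2.2) = 0.0153 mA.
I_C = β·I_B = 50×0.0153 = 0.763 mA.
V_CE = V_CC − I_C·R_C − I_E·R_E = 5.1 − 0.763×2.7 − 0.778×2.2 = 1.33 V > V_CE(sat), so the active-region assumption holds.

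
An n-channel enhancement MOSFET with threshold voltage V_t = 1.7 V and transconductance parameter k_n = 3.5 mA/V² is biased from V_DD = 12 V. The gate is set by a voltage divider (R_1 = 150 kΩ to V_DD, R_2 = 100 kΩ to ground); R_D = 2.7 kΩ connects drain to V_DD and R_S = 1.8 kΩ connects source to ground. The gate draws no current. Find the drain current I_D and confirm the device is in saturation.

I_D ≈ 1.3 mA

V_G = V_DD·R_2/(R_1+R_2) = 12×100/250 = 4.8 V.
Assume saturation: I_D = (k_n/2)(V_GS − V_t)² with V_GS = V_G − I_D·R_S = 4.8 − 1.8·I_D.
Substituting gives 5.67·I_D² − 20.5·I_D + 16.8 = 0, with roots I_D = 1.25 or 2.37 mA.
The root I_D = 2.37 mA gives V_GS = 0.537 V ≤ V_t, so take I_D = 1.25 mA.
Then V_GS = 2.55 V and V_DS = V_DD − I_D(R_D+R_S) = 12 − 1.25×4.5 = 6.36 V.
Saturation requires V_DS ≥ V_GS − V_t = 0.846 V; 6.36 ≥ 0.846 ✓.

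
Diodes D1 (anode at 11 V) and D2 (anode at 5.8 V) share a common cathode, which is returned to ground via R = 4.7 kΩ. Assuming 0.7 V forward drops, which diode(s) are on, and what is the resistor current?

Only D1 conducts; I_R ≈ 2.2 mA

Assume both conduct. Then node N would need to be at both 11−0.7 = 10.3 V and 5.8−0.7 = 5.1 V, which is impossible.
Assume only D1 conducts: V_N = 11 − 0.7 = 10.3 V, so I_R = 10.3/4.7 = 2.19 mA.
Check D2: its anode-to-cathode voltage is 5.8 − 10.3 = -4.5 V < 0.7 V, so it is off. The assumption is consistent.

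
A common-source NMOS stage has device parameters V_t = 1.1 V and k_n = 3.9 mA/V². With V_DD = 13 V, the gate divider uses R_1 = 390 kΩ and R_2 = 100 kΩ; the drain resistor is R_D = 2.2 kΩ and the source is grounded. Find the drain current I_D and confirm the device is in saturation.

V_G = V_DD·R_2/(R_1+R_2) = 13×100/490 = 2.65 V. With the source grounded, V_GS = V_G = 2.65 V.
Assume saturation: I_D = (k_n/2)(V_GS − V_t)² = (3.9/2)×(2.65 − 1.1)² = 1.95×1.55² = 4.7 mA.
V_DS = V_DD − I_D·R_D = 13 − 4.7×2.2 = 2.65 V.
Saturation requires V_DS ≥ V_GS − V_t = 1.55 V; 2.65 ≥ 1.55 ✓.

I_D ≈ 4.7 mA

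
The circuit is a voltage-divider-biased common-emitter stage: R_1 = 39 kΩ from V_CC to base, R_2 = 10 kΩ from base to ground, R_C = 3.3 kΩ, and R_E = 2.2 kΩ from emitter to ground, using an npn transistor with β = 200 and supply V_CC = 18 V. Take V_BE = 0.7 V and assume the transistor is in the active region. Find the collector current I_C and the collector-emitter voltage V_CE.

Thevenize the base divider: V_Th = V_CC·R_2/(R_1+R_2) = 18×10/49 = 3.67 V, R_Th = R_1‖R_2 = 7.96 kΩ.
Base-emitter loop: V_Th = I_B·R_Th + V_BE + (β+1)I_B·R_E, so I_B = (3.67 − 0.7) / (7.96 + 201×2.2) = 0.00661 mA.
I_C = β·I_B = 200×0.00661 = 1.32 mA, and I_E = (β+1)I_B = 1.33 mA.
V_CE = V_CC − I_C·R_C − I_E·R_E = 18 − 1.32×3.3 − 1.33×2.2 = 10.7 V.
V_CE = 10.7 V > 0.2 V confirms active-region operation.

I_C ≈ 1.3 mA, V_CE ≈ 11 V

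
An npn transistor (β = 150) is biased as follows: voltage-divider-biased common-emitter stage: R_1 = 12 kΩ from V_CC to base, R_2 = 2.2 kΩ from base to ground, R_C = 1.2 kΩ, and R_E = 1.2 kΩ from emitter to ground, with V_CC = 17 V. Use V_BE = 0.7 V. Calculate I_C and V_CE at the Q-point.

I_C ≈ 1.6 mA, V_CE ≈ 13 V

Thevenize the base divider: V_Th = V_CC·R_2/(R_1+R_2) = 17×2.2/14.2 = 2.63 V, R_Th = R_1‖R_2 = 1.86 kΩ.
Base-emitter loop: V_Th = I_B·R_Th + V_BE + (β+1)I_B·R_E, so I_B = (2.63 − 0.7) / (1.86 + 151×1.2) = 0.0106 mA.
I_C = β·I_B = 150×0.0106 = 1.58 mA, and I_E = (β+1)I_B = 1.6 mA.
V_CE = V_CC − I_C·R_C − I_E·R_E = 17 − 1.58×1.2 − 1.6×1.2 = 13.2 V.
V_CE = 13.2 V > 0.2 V confirms active-region operation.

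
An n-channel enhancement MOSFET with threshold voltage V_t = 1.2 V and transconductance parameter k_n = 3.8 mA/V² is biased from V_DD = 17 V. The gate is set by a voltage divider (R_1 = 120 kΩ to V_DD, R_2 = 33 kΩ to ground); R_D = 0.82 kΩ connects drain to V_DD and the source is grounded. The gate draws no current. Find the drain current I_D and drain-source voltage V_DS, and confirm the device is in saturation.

V_G = V_DD·R_2/(R_1+R_2) = 17×33/153 = 3.67 V. With the source grounded, V_GS = V_G = 3.67 V.
Assume saturation: I_D = (k_n/2)(V_GS − V_t)² = (3.8/2)×(3.67 − 1.2)² = 1.9×2.47² = 11.6 mA.
V_DS = V_DD − I_D·R_D = 17 − 11.6×0.82 = 7.52 V.
Saturation requires V_DS ≥ V_GS − V_t = 2.47 V; 7.52 ≥ 2.47 ✓.

I_D ≈ 12 mA, V_DS ≈ 7.5 V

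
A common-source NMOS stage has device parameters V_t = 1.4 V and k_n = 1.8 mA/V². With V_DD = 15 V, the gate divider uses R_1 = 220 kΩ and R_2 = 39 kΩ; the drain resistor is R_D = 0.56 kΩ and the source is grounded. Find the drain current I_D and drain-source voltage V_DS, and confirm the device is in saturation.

I_D ≈ 0.66 mA, V_DS ≈ 15 V

V_G = V_DD·R_2/(R_1+R_2) = 15×39/259 = 2.26 V. With the source grounded, V_GS = V_G = 2.26 V.
Assume saturation: I_D = (k_n/2)(V_GS − V_t)² = (1.8/2)×(2.26 − 1.4)² = 0.9×0.859² = 0.664 mA.
V_DS = V_DD − I_D·R_D = 15 − 0.664×0.56 = 14.6 V.
Saturation requires V_DS ≥ V_GS − V_t = 0.859 V; 14.6 ≥ 0.859 ✓.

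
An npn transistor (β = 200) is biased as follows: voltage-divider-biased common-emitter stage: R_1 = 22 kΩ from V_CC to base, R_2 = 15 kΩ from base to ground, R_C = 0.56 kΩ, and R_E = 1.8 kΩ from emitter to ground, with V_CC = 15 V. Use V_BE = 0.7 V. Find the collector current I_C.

I_C ≈ 2.9 mA

Thevenize the base divider: V_Th = V_CC·R_2/(R_1+R_2) = 15×15/37 = 6.08 V, R_Th = R_1‖R_2 = 8.92 kΩ.
Base-emitter loop: V_Th = I_B·R_Th + V_BE + (β+1)I_B·R_E, so I_B = (6.08 − 0.7) / (8.92 + 201×1.8) = 0.0145 mA.
I_C = β·I_B = 200×0.0145 = 2.9 mA, and I_E = (β+1)I_B = 2.92 mA.
V_CE = V_CC − I_C·R_C − I_E·R_E = 15 − 2.9×0.56 − 2.92×1.8 = 8.12 V.
V_CE = 8.12 V > 0.2 V confirms active-region operation.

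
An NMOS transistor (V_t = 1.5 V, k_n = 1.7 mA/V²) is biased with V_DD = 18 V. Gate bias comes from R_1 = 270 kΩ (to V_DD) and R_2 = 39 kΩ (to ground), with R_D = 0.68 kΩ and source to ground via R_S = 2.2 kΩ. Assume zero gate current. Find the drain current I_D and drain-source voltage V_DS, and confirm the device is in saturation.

I_D ≈ 0.16 mA, V_DS ≈ 18 V

V_G = V_DD·R_2/(R_1+R_2) = 18×39/309 = 2.27 V.
Assume saturation: I_D = (k_n/2)(V_GS − V_t)² with V_GS = V_G − I_D·R_S = 2.27 − 2.2·I_D.
Substituting gives 4.11·I_D² − 3.89·I_D + 0.506 = 0, with roots I_D = 0.156 or 0.789 mA.
The root I_D = 0.789 mA gives V_GS = 0.537 V ≤ V_t, so take I_D = 0.156 mA.
Then V_GS = 1.93 V and V_DS = V_DD − I_D(R_D+R_S) = 18 − 0.156×2.88 = 17.6 V.
Saturation requires V_DS ≥ V_GS − V_t = 0.428 V; 17.6 ≥ 0.428 ✓.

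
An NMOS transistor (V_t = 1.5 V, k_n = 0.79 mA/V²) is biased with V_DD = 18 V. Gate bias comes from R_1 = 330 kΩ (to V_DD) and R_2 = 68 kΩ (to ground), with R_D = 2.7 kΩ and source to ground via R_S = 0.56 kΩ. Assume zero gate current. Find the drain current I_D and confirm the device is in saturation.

V_G = V_DD·R_2/(R_1+R_2) = 18×68/398 = 3.08 V.
Assume saturation: I_D = (k_n/2)(V_GS − V_t)² with V_GS = V_G − I_D·R_S = 3.08 − 0.56·I_D.
Substituting gives 0.124·I_D² − 1.7·I_D + 0.98 = 0, with roots I_D = 0.604 or 13.1 mA.
The root I_D = 13.1 mA gives V_GS = -4.26 V ≤ V_t, so take I_D = 0.604 mA.
Then V_GS = 2.74 V and V_DS = V_DD − I_D(R_D+R_S) = 18 − 0.604×3.26 = 16 V.
Saturation requires V_DS ≥ V_GS − V_t = 1.24 V; 16 ≥ 1.24 ✓.

I_D ≈ 0.6 mA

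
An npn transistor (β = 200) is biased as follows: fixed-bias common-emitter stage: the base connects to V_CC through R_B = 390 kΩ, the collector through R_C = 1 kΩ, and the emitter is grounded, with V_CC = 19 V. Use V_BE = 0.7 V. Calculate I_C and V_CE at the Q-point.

I_C ≈ 9.4 mA, V_CE ≈ 9.6 V

Base loop: V_CC = I_B·R_B + V_BE, so I_B = (19 − 0.7)/390 kΩ = 0.0469 mA.
In the active region I_C = β·I_B = 200 × 0.0469 = 9.38 mA.
Collector loop: V_CE = V_CC − I_C·R_C = 19 − 9.38×1 = 9.62 V.
Since V_CE = 9.62 V > V_CE(sat) ≈ 0.2 V, the transistor is in the active region as assumed.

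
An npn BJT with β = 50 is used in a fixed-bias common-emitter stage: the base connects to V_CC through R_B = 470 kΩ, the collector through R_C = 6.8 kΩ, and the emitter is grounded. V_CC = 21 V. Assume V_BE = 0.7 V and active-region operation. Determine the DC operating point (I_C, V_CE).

I_C ≈ 2.2 mA, V_CE ≈ 6.3 V

Base loop: V_CC = I_B·R_B + V_BE, so I_B = (21 − 0.7)/470 kΩ = 0.0432 mA.
In the active region I_C = β·I_B = 50 × 0.0432 = 2.16 mA.
Collector loop: V_CE = V_CC − I_C·R_C = 21 − 2.16×6.8 = 6.31 V.
Since V_CE = 6.31 V > V_CE(sat) ≈ 0.2 V, the transistor is in the active region as assumed.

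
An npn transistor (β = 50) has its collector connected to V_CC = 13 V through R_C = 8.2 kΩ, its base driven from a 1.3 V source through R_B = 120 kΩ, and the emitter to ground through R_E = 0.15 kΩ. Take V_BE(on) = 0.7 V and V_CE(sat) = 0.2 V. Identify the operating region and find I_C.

active; I_C ≈ 0.24 mA

Assume active. Base-emitter loop: I_B = (V_BB − V_BE)/(R_B + (β+1)R_E) = (1.3 − 0.7)/(120 + 51×0.15) = 0.0047 mA.
I_C = β·I_B = 50×0.0047 = 0.235 mA.
V_CE = V_CC − I_C·R_C − I_E·R_E = 13 − 0.235×8.2 − 0.24×0.15 = 11 V > V_CE(sat), so the active-region assumption holds.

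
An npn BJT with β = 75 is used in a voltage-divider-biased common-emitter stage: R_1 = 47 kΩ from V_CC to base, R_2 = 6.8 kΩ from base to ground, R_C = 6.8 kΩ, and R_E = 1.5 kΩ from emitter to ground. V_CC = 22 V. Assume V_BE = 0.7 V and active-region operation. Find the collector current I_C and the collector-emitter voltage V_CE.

I_C ≈ 1.3 mA, V_CE ≈ 11 V

Thevenize the base divider: V_Th = V_CC·R_2/(R_1+R_2) = 22×6.8/53.8 = 2.78 V, R_Th = R_1‖R_2 = 5.94 kΩ.
Base-emitter loop: V_Th = I_B·R_Th + V_BE + (β+1)I_B·R_E, so I_B = (2.78 − 0.7) / (5.94 + 76×1.5) = 0.0173 mA.
I_C = β·I_B = 75×0.0173 = 1.3 mA, and I_E = (β+1)I_B = 1.32 mA.
V_CE = V_CC − I_C·R_C − I_E·R_E = 22 − 1.3×6.8 − 1.32×1.5 = 11.2 V.
V_CE = 11.2 V > 0.2 V confirms active-region operation.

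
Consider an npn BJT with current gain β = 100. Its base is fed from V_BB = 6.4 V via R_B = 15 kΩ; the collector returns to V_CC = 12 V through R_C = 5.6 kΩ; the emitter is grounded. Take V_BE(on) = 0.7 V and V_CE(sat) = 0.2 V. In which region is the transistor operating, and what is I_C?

Assume active: I_B = (6.4 − 0.7)/15 = 0.38 mA, giving I_C = β·I_B = 38 mA.
But then V_CE = 12 − 38×5.6 = -201 V < V_CE(sat) = 0.2 V — impossible in the active region.
So the transistor is saturated. With V_CE = 0.2 V, I_C = (V_CC − 0.2)/R_C = 11.8/5.6 = 2.11 mA.
Check: β·I_B = 38 mA > I_C = 2.11 mA, confirming saturation.

saturation; I_C ≈ 2.1 mA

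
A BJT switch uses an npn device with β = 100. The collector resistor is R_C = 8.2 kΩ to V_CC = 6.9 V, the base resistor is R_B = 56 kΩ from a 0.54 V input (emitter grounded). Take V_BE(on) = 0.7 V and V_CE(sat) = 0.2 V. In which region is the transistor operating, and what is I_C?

cutoff; I_C ≈ 0

V_BB = 0.54 V ≤ V_BE(on) = 0.7 V, so the base-emitter junction is not forward biased.
The transistor is in cutoff: I_B = I_C = 0.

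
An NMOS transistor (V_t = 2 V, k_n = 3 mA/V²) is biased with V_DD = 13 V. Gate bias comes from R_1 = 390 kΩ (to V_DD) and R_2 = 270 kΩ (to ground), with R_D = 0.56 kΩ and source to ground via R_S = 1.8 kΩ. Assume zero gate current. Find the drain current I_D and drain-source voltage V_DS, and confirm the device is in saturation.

I_D ≈ 1.3 mA, V_DS ≈ 9.9 V

V_G = V_DD·R_2/(R_1+R_2) = 13×270/660 = 5.32 V.
Assume saturation: I_D = (k_n/2)(V_GS − V_t)² with V_GS = V_G − I_D·R_S = 5.32 − 1.8·I_D.
Substituting gives 4.86·I_D² − 18.9·I_D + 16.5 = 0, with roots I_D = 1.32 or 2.57 mA.
The root I_D = 2.57 mA gives V_GS = 0.691 V ≤ V_t, so take I_D = 1.32 mA.
Then V_GS = 2.94 V and V_DS = V_DD − I_D(R_D+R_S) = 13 − 1.32×2.36 = 9.88 V.
Saturation requires V_DS ≥ V_GS − V_t = 0.939 V; 9.88 ≥ 0.939 ✓.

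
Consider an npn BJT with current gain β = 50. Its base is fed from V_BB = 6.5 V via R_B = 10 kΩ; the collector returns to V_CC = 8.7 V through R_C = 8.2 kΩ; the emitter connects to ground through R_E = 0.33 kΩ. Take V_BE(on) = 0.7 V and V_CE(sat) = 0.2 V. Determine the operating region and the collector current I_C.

saturation; I_C ≈ 0.98 mA

Assume active: I_B = (6.5 − 0.7)/(10 + 51×0.33) = 0.216 mA, I_C = β·I_B = 10.8 mA.
Then V_CE = 8.7 − 10.8×8.2 − 11×0.33 = -83.6 V < 0.2 V — the active assumption fails.
Re-solve with V_CE = 0.2 V. KCL at the emitter: V_E/R_E = (V_BB−0.7−V_E)/R_B + (V_CC−0.2−V_E)/R_C, giving V_E = 0.497 V.
I_C = (V_CC − 0.2 − V_E)/R_C = (8.5 − 0.497)/8.2 = 0.976 mA.
Check: I_B = (5.8 − 0.497)/10 = 0.53 mA, and β·I_B = 26.5 mA > I_C, confirming saturation.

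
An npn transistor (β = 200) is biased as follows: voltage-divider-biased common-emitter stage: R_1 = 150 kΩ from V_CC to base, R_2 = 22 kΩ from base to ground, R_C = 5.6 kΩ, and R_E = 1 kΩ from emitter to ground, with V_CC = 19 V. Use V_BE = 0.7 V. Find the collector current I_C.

I_C ≈ 1.6 mA

Thevenize the base divider: V_Th = V_CC·R_2/(R_1+R_2) = 19×22/172 = 2.43 V, R_Th = R_1‖R_2 = 19.2 kΩ.
Base-emitter loop: V_Th = I_B·R_Th + V_BE + (β+1)I_B·R_E, so I_B = (2.43 − 0.7) / (19.2 + 201×1) = 0.00786 mA.
I_C = β·I_B = 200×0.00786 = 1.57 mA, and I_E = (β+1)I_B = 1.58 mA.
V_CE = V_CC − I_C·R_C − I_E·R_E = 19 − 1.57×5.6 − 1.58×1 = 8.62 V.
V_CE = 8.62 V > 0.2 V confirms active-region operation.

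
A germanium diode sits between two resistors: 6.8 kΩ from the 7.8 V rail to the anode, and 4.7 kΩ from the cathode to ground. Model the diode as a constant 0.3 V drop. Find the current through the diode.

The two resistors are in series with the diode, so KVL gives 7.8 = I·6.8 + 0.3 + I·4.7.
I = (7.8 − 0.3) / (6.8 + 4.7) kΩ = 7.5 / 11.5 = 0.652 mA.

I ≈ 0.65 mA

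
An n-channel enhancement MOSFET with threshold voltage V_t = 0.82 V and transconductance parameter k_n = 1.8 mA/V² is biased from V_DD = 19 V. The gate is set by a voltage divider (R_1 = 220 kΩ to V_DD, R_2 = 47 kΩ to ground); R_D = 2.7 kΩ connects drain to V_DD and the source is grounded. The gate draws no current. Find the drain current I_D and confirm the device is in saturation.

I_D ≈ 5.7 mA

V_G = V_DD·R_2/(R_1+R_2) = 19×47/267 = 3.34 V. With the source grounded, V_GS = V_G = 3.34 V.
Assume saturation: I_D = (k_n/2)(V_GS − V_t)² = (1.8/2)×(3.34 − 0.82)² = 0.9×2.52² = 5.74 mA.
V_DS = V_DD − I_D·R_D = 19 − 5.74×2.7 = 3.51 V.
Saturation requires V_DS ≥ V_GS − V_t = 2.52 V; 3.51 ≥ 2.52 ✓.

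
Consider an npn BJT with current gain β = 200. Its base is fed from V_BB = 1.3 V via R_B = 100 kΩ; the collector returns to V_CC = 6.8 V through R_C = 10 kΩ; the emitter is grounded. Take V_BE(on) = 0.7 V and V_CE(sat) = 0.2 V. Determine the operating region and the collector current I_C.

Assume active: I_B = (1.3 − 0.7)/100 = 0.006 mA, giving I_C = β·I_B = 1.2 mA.
But then V_CE = 6.8 − 1.2×10 = -5.2 V < V_CE(sat) = 0.2 V — impossible in the active region.
So the transistor is saturated. With V_CE = 0.2 V, I_C = (V_CC − 0.2)/R_C = 6.6/10 = 0.66 mA.
Check: β·I_B = 1.2 mA > I_C = 0.66 mA, confirming saturation.

saturation; I_C ≈ 0.66 mA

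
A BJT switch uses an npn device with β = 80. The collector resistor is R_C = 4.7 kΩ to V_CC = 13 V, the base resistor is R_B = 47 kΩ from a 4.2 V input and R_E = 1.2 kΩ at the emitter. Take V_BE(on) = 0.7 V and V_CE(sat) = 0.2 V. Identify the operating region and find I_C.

Assume active. Base-emitter loop: I_B = (V_BB − V_BE)/(R_B + (β+1)R_E) = (4.2 − 0.7)/(47 + 81×1.2) = 0.0243 mA.
I_C = β·I_B = 80×0.0243 = 1.94 mA.
V_CE = V_CC − I_C·R_C − I_E·R_E = 13 − 1.94×4.7 − 1.97×1.2 = 1.51 V > V_CE(sat), so the active-region assumption holds.

active; I_C ≈ 1.9 mA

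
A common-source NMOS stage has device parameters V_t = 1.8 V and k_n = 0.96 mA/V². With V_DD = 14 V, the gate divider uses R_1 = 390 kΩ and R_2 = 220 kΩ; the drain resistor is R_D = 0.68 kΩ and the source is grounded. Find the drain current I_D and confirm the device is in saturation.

I_D ≈ 5.1 mA

V_G = V_DD·R_2/(R_1+R_2) = 14×220/610 = 5.05 V. With the source grounded, V_GS = V_G = 5.05 V.
Assume saturation: I_D = (k_n/2)(V_GS − V_t)² = (0.96/2)×(5.05 − 1.8)² = 0.48×3.25² = 5.07 mA.
V_DS = V_DD − I_D·R_D = 14 − 5.07×0.68 = 10.6 V.
Saturation requires V_DS ≥ V_GS − V_t = 3.25 V; 10.6 ≥ 3.25 ✓.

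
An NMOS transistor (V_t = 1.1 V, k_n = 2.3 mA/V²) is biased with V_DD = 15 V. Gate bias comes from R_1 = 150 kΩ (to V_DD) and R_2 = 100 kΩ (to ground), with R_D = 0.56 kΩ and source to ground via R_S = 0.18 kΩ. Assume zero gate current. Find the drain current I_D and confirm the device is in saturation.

V_G = V_DD·R_2/(R_1+R_2) = 15×100/250 = 6 V.
Assume saturation: I_D = (k_n/2)(V_GS − V_t)² with V_GS = V_G − I_D·R_S = 6 − 0.18·I_D.
Substituting gives 0.0373·I_D² − 3.03·I_D + 27.6 = 0, with roots I_D = 10.5 or 70.8 mA.
The root I_D = 70.8 mA gives V_GS = -6.75 V ≤ V_t, so take I_D = 10.5 mA.
Then V_GS = 4.12 V and V_DS = V_DD − I_D(R_D+R_S) = 15 − 10.5×0.74 = 7.26 V.
Saturation requires V_DS ≥ V_GS − V_t = 3.02 V; 7.26 ≥ 3.02 ✓.

I_D ≈ 10 mA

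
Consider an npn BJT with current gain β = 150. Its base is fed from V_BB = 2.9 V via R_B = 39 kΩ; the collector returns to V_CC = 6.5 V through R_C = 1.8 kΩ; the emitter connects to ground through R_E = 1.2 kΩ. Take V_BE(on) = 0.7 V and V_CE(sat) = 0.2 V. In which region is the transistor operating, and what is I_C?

active; I_C ≈ 1.5 mA

Assume active. Base-emitter loop: I_B = (V_BB − V_BE)/(R_B + (β+1)R_E) = (2.9 − 0.7)/(39 + 151×1.2) = 0.00999 mA.
I_C = β·I_B = 150×0.00999 = 1.5 mA.
V_CE = V_CC − I_C·R_C − I_E·R_E = 6.5 − 1.5×1.8 − 1.51×1.2 = 1.99 V > V_CE(sat), so the active-region assumption holds.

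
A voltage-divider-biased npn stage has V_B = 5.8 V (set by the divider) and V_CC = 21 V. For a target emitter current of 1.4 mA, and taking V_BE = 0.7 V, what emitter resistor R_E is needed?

R_E ≈ 3.6 kΩ

V_E = V_B − V_BE = 5.8 − 0.7 = 5.1 V.
R_E = V_E / I_E = 5.1 / 1.4 = 3.64 kΩ.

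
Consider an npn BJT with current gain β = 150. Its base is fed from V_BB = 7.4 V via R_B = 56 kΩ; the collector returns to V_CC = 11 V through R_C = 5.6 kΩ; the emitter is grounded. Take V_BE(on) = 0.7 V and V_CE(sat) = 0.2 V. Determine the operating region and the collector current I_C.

saturation; I_C ≈ 1.9 mA

Assume active: I_B = (7.4 − 0.7)/56 = 0.12 mA, giving I_C = β·I_B = 17.9 mA.
But then V_CE = 11 − 17.9×5.6 = -89.5 V < V_CE(sat) = 0.2 V — impossible in the active region.
So the transistor is saturated. With V_CE = 0.2 V, I_C = (V_CC − 0.2)/R_C = 10.8/5.6 = 1.93 mA.
Check: β·I_B = 17.9 mA > I_C = 1.93 mA, confirming saturation.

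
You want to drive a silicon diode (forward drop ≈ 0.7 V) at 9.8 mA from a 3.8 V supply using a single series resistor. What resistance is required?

R ≈ 0.32 kΩ

The resistor drops V_S − V_D = 3.8 − 0.7 = 3.1 V at 9.8 mA.
R = 3.1 V / 9.8 mA = 0.316 kΩ.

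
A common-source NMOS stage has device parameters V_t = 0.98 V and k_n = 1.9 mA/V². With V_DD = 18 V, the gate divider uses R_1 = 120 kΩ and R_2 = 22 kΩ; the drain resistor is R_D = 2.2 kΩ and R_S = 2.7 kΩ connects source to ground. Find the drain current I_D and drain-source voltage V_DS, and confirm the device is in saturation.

V_G = V_DD·R_2/(R_1+R_2) = 18×22/142 = 2.79 V.
Assume saturation: I_D = (k_n/2)(V_GS − V_t)² with V_GS = V_G − I_D·R_S = 2.79 − 2.7·I_D.
Substituting gives 6.93·I_D² − 10.3·I_D + 3.11 = 0, with roots I_D = 0.423 or 1.06 mA.
The root I_D = 1.06 mA gives V_GS = -0.077 V ≤ V_t, so take I_D = 0.423 mA.
Then V_GS = 1.65 V and V_DS = V_DD − I_D(R_D+R_S) = 18 − 0.423×4.9 = 15.9 V.
Saturation requires V_DS ≥ V_GS − V_t = 0.667 V; 15.9 ≥ 0.667 ✓.

I_D ≈ 0.42 mA, V_DS ≈ 16 V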